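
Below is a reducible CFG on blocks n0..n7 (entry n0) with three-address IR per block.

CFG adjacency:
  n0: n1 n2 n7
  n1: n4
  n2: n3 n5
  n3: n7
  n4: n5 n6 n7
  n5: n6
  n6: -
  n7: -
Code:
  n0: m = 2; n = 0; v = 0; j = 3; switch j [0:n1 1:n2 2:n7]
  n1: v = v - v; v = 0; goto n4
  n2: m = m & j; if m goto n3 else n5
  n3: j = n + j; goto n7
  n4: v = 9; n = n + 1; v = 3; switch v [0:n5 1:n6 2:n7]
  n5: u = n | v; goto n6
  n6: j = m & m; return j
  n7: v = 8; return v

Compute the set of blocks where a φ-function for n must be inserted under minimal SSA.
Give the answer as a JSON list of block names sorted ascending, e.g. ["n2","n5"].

idom tree: n1←n0 n2←n0 n3←n2 n4←n1 n5←n0 n6←n0 n7←n0
Dom∩ at merges:
  n5: preds {n2,n4}: {n0,n2} ∩ {n0,n1,n4} = {n0}; idom=n0
  n6: preds {n4,n5}: {n0,n1,n4} ∩ {n0,n5} = {n0}; idom=n0
  n7: preds {n0,n3,n4}: {n0} ∩ {n0,n2,n3} ∩ {n0,n1,n4} = {n0}; idom=n0

DF derivation:
  n5←n2: walk n2 to n0
  n5←n4: walk n4→n1 to n0
  n6←n4: walk n4→n1 to n0
  n6←n5: walk n5 to n0
  n7←n0: walk · to n0
  n7←n3: walk n3→n2 to n0
  n7←n4: walk n4→n1 to n0
  n0 → ∅
  n1 → {n5,n6,n7}
  n2 → {n5,n7}
  n3 → {n7}
  n4 → {n5,n6,n7}
  n5 → {n6}
  n6 → ∅
  n7 → ∅

φ for n: defs {n0,n4}
  DF⁺ = {n5,n6,n7}

Answer: ["n5", "n6", "n7"]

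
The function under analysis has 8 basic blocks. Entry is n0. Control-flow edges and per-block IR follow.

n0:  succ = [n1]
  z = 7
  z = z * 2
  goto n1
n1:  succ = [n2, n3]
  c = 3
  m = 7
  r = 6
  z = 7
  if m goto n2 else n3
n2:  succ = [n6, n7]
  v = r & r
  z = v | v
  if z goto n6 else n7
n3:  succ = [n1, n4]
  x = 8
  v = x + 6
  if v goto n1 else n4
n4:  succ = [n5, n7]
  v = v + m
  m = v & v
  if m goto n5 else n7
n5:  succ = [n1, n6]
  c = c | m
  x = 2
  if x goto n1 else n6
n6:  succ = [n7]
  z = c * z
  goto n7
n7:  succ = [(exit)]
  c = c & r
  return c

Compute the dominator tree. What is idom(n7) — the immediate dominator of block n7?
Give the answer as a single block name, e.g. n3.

idom tree: n1←n0 n2←n1 n3←n1 n4←n3 n5←n4 n6←n1 n7←n1
Dom∩ at merges:
  n1: preds {n0,n3,n5}: {n0} ∩ {n0,n1,n3} ∩ {n0,n1,n3,n4,n5} = {n0}; idom=n0
  n6: preds {n2,n5}: {n0,n1,n2} ∩ {n0,n1,n3,n4,n5} = {n0,n1}; idom=n1
  n7: preds {n2,n4,n6}: {n0,n1,n2} ∩ {n0,n1,n3,n4} ∩ {n0,n1,n6} = {n0,n1}; idom=n1

idom(n7) = n1

Answer: n1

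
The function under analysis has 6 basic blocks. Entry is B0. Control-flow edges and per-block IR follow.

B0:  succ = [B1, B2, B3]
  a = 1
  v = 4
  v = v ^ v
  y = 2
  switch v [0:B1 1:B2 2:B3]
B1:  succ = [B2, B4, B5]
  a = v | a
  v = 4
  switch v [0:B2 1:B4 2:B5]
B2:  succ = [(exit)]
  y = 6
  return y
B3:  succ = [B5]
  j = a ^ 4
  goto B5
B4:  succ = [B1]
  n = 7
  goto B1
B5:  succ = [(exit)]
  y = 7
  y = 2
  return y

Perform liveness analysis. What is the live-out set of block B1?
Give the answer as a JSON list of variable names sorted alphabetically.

Answer: ["a", "v"]

Working:
Block summaries:
  B0: def={a,v,y} ue=∅
  B1: def={a,v} ue={a,v}
  B2: def={y} ue=∅
  B3: def={j} ue={a}
  B4: def={n} ue=∅
  B5: def={y} ue=∅

Liveness:
  live B0: ∅→{a,v}
  live B1: {a,v}→{a,v}
  live B2: ∅→∅
  live B3: {a}→∅
  live B4: {a,v}→{a,v}
  live B5: ∅→∅

live-out(B1) = ["a", "v"]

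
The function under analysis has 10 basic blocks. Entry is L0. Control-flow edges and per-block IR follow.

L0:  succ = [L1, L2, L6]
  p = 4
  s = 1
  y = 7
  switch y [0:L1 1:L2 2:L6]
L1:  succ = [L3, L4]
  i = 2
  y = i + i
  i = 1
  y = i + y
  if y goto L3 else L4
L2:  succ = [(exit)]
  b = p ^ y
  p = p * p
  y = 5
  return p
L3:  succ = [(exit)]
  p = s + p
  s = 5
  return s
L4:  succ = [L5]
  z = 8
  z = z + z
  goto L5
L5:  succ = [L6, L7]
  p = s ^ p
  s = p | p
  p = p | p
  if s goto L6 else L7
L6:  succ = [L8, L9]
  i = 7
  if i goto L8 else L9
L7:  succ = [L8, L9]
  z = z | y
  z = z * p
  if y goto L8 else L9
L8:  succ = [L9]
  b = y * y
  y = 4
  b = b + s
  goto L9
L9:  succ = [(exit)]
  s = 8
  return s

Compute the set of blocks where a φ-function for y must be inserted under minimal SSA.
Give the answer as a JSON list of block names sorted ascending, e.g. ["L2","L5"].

Answer: ["L6", "L8", "L9"]

Derivation:
idom tree: L1←L0 L2←L0 L3←L1 L4←L1 L5←L4 L6←L0 L7←L5 L8←L0 L9←L0
Dom∩ at merges:
  L6: preds {L0,L5}: {L0} ∩ {L0,L1,L4,L5} = {L0}; idom=L0
  L8: preds {L6,L7}: {L0,L6} ∩ {L0,L1,L4,L5,L7} = {L0}; idom=L0
  L9: preds {L6,L7,L8}: {L0,L6} ∩ {L0,L1,L4,L5,L7} ∩ {L0,L8} = {L0}; idom=L0

DF derivation:
  L6←L0: walk · to L0
  L6←L5: walk L5→L4→L1 to L0
  L8←L6: walk L6 to L0
  L8←L7: walk L7→L5→L4→L1 to L0
  L9←L6: walk L6 to L0
  L9←L7: walk L7→L5→L4→L1 to L0
  L9←L8: walk L8 to L0
  DF(L0)=∅
  DF(L1)={L6,L8,L9}
  DF(L2)=∅
  DF(L3)=∅
  DF(L4)={L6,L8,L9}
  DF(L5)={L6,L8,L9}
  DF(L6)={L8,L9}
  DF(L7)={L8,L9}
  DF(L8)={L9}
  DF(L9)=∅

φ for y: defs {L0,L1,L2,L8}
  DF⁺ = {L6,L8,L9}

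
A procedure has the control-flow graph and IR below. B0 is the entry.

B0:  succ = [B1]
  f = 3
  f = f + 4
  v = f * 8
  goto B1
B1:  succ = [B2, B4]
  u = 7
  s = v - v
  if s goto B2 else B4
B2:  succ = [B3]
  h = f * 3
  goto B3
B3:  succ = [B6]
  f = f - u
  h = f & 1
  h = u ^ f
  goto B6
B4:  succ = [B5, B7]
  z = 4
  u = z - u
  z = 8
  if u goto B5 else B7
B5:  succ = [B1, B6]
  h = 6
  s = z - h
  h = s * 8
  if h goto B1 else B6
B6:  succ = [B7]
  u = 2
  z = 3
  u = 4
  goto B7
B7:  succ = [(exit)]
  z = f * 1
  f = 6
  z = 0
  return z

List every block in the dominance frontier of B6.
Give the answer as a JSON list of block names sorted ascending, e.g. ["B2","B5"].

Answer: ["B7"]

Working:
idom tree: B1←B0 B2←B1 B3←B2 B4←B1 B5←B4 B6←B1 B7←B1
Dom∩ at merges:
  B1: preds {B0,B5}: {B0} ∩ {B0,B1,B4,B5} = {B0}; idom=B0
  B6: preds {B3,B5}: {B0,B1,B2,B3} ∩ {B0,B1,B4,B5} = {B0,B1}; idom=B1
  B7: preds {B4,B6}: {B0,B1,B4} ∩ {B0,B1,B6} = {B0,B1}; idom=B1

Frontier:
  join B1 pred B0: · stop@B0
  join B1 pred B5: B5→B4→B1 stop@B0
  join B6 pred B3: B3→B2 stop@B1
  join B6 pred B5: B5→B4 stop@B1
  join B7 pred B4: B4 stop@B1
  join B7 pred B6: B6 stop@B1
  B0: DF=∅
  B1: DF={B1}
  B2: DF={B6}
  B3: DF={B6}
  B4: DF={B1,B6,B7}
  B5: DF={B1,B6}
  B6: DF={B7}
  B7: DF=∅

DF(B6) = ["B7"]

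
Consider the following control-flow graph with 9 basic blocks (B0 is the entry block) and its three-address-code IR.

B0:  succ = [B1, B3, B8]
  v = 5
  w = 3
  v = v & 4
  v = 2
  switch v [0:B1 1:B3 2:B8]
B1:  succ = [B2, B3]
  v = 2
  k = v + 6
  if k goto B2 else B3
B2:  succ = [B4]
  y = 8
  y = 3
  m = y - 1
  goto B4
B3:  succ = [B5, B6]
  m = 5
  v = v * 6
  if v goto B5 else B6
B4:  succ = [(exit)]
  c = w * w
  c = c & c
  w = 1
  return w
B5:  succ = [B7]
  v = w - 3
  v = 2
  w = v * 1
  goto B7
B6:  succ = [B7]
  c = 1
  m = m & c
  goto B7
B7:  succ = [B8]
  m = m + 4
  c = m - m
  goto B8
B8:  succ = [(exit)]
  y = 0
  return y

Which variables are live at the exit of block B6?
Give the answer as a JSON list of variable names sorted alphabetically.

Answer: ["m"]

Analysis:
def/use:
  B0 def {v,w} use ∅
  B1 def {k,v} use ∅
  B2 def {m,y} use ∅
  B3 def {m,v} use {v}
  B4 def {c,w} use {w}
  B5 def {v,w} use {w}
  B6 def {c,m} use {m}
  B7 def {c,m} use {m}
  B8 def {y} use ∅

Live sets:
  live B0: ∅→{v,w}
  live B1: {w}→{v,w}
  live B2: {w}→{w}
  live B3: {v,w}→{m,w}
  live B4: {w}→∅
  live B5: {m,w}→{m}
  live B6: {m}→{m}
  live B7: {m}→∅
  live B8: ∅→∅

live-out(B6) = ["m"]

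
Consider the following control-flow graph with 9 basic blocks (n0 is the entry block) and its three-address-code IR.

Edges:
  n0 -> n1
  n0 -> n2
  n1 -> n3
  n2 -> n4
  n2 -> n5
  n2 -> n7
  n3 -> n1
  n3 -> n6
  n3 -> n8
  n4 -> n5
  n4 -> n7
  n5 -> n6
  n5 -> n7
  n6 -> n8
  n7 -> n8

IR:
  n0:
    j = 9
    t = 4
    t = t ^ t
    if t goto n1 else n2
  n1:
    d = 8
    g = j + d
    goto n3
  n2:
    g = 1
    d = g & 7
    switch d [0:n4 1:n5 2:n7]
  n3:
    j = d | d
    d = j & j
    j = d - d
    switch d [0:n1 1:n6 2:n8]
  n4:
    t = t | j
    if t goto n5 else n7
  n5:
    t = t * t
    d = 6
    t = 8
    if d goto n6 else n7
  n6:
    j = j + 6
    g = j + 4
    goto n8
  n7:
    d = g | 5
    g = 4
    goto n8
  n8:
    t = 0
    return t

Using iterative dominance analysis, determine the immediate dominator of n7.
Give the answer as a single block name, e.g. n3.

Answer: n2

Analysis:
idom tree: n1←n0 n2←n0 n3←n1 n4←n2 n5←n2 n6←n0 n7←n2 n8←n0
Dom∩ at merges:
  n1: preds {n0,n3}: {n0} ∩ {n0,n1,n3} = {n0}; idom=n0
  n5: preds {n2,n4}: {n0,n2} ∩ {n0,n2,n4} = {n0,n2}; idom=n2
  n6: preds {n3,n5}: {n0,n1,n3} ∩ {n0,n2,n5} = {n0}; idom=n0
  n7: preds {n2,n4,n5}: {n0,n2} ∩ {n0,n2,n4} ∩ {n0,n2,n5} = {n0,n2}; idom=n2
  n8: preds {n3,n6,n7}: {n0,n1,n3} ∩ {n0,n6} ∩ {n0,n2,n7} = {n0}; idom=n0

idom(n7) = n2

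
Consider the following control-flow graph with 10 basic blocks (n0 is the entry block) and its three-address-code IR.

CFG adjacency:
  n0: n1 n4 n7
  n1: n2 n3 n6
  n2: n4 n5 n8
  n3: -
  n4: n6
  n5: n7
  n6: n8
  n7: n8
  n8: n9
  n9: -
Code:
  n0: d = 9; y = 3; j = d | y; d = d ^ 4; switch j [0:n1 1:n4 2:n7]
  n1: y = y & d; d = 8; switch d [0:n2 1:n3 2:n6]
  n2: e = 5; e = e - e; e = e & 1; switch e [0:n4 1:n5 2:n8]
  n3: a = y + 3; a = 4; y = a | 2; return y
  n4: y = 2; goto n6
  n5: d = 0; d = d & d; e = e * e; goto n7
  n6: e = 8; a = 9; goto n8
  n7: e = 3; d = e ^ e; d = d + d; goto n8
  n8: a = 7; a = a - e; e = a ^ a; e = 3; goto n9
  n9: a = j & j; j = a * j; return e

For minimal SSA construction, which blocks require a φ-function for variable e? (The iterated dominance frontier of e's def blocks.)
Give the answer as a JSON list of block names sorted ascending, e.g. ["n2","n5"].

Answer: ["n4", "n6", "n7", "n8"]

Working:
idom tree: n1←n0 n2←n1 n3←n1 n4←n0 n5←n2 n6←n0 n7←n0 n8←n0 n9←n8
Dom at joins:
  n4: preds {n0,n2}: {n0} ∩ {n0,n1,n2} = {n0}; idom=n0
  n6: preds {n1,n4}: {n0,n1} ∩ {n0,n4} = {n0}; idom=n0
  n7: preds {n0,n5}: {n0} ∩ {n0,n1,n2,n5} = {n0}; idom=n0
  n8: preds {n2,n6,n7}: {n0,n1,n2} ∩ {n0,n6} ∩ {n0,n7} = {n0}; idom=n0

DF walk-up:
  n4←n0: walk · to n0
  n4←n2: walk n2→n1 to n0
  n6←n1: walk n1 to n0
  n6←n4: walk n4 to n0
  n7←n0: walk · to n0
  n7←n5: walk n5→n2→n1 to n0
  n8←n2: walk n2→n1 to n0
  n8←n6: walk n6 to n0
  n8←n7: walk n7 to n0
  n0 → ∅
  n1 → {n4,n6,n7,n8}
  n2 → {n4,n7,n8}
  n3 → ∅
  n4 → {n6}
  n5 → {n7}
  n6 → {n8}
  n7 → {n8}
  n8 → ∅
  n9 → ∅

φ for e: defs {n2,n5,n6,n7,n8}
  DF⁺ = {n4,n6,n7,n8}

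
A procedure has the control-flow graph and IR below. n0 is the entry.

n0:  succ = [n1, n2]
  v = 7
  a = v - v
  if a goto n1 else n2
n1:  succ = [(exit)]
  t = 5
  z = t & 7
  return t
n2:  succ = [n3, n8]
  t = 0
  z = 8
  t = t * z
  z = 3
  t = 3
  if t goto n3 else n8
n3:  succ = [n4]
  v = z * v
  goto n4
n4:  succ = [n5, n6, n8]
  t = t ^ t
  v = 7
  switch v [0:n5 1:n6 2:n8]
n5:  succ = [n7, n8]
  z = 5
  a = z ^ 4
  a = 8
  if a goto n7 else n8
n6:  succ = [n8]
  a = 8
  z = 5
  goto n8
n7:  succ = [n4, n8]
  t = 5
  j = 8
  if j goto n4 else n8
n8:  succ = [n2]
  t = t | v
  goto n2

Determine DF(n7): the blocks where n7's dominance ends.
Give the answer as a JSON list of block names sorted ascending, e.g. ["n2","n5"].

idom tree: n1←n0 n2←n0 n3←n2 n4←n3 n5←n4 n6←n4 n7←n5 n8←n2
Join-block Dom:
  n2: preds {n0,n8}: {n0} ∩ {n0,n2,n8} = {n0}; idom=n0
  n4: preds {n3,n7}: {n0,n2,n3} ∩ {n0,n2,n3,n4,n5,n7} = {n0,n2,n3}; idom=n3
  n8: preds {n2,n4,n5,n6,n7}: {n0,n2} ∩ {n0,n2,n3,n4} ∩ {n0,n2,n3,n4,n5} ∩ {n0,n2,n3,n4,n6} ∩ {n0,n2,n3,n4,n5,n7} = {n0,n2}; idom=n2

DF derivation:
  n2←n0: walk · to n0
  n2←n8: walk n8→n2 to n0
  n4←n3: walk · to n3
  n4←n7: walk n7→n5→n4 to n3
  n8←n2: walk · to n2
  n8←n4: walk n4→n3 to n2
  n8←n5: walk n5→n4→n3 to n2
  n8←n6: walk n6→n4→n3 to n2
  n8←n7: walk n7→n5→n4→n3 to n2
  n0 → ∅
  n1 → ∅
  n2 → {n2}
  n3 → {n8}
  n4 → {n4,n8}
  n5 → {n4,n8}
  n6 → {n8}
  n7 → {n4,n8}
  n8 → {n2}

DF(n7) = ["n4", "n8"]

Answer: ["n4", "n8"]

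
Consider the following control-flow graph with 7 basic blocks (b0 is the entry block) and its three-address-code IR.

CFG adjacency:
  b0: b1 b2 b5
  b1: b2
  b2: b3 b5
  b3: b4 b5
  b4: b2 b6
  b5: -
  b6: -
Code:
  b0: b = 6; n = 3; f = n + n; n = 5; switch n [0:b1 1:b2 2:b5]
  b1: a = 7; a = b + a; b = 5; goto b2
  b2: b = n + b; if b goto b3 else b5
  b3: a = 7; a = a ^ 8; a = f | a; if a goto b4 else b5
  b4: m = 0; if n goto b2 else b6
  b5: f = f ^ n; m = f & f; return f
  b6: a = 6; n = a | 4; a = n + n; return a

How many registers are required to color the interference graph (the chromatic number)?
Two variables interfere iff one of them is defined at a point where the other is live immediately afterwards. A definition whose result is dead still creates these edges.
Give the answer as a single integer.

Answer: 4

Working:
Per-block:
  b0: {b,f,n} / ∅
  b1: {a,b} / {b}
  b2: {b} / {b,n}
  b3: {a} / {f}
  b4: {m} / {n}
  b5: {f,m} / {f,n}
  b6: {a,n} / ∅

Live sets:
  live b0: ∅→{b,f,n}
  live b1: {b,f,n}→{b,f,n}
  live b2: {b,f,n}→{b,f,n}
  live b3: {b,f,n}→{b,f,n}
  live b4: {b,f,n}→{b,f,n}
  live b5: {f,n}→∅
  live b6: ∅→∅

Interference:
  a: {b,f,n}
  b: {a,f,m,n}
  f: {a,b,m,n}
  m: {b,f,n}
  n: {a,b,f,m}

Registers:
  {a,b,f,n} pairwise interfere (4-clique) ⇒ χ ≥ 4
  4-colouring: r0={b}  r1={f}  r2={n}  r3={a,m}
  χ = 4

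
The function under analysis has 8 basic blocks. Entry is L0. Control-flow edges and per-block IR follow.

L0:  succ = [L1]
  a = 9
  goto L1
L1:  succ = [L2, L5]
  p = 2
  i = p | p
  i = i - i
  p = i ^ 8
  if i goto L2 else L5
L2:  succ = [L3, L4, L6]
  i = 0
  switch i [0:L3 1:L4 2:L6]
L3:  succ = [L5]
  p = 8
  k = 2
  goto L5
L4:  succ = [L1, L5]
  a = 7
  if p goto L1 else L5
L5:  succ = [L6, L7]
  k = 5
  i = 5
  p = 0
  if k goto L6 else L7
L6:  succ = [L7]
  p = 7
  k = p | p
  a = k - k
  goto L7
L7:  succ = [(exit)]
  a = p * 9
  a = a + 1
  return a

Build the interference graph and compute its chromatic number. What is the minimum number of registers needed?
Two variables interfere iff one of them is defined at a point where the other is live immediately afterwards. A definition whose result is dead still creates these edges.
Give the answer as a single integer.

Answer: 3

Working:
def/use:
  L0: {a} / ∅
  L1: {i,p} / ∅
  L2: {i} / ∅
  L3: {k,p} / ∅
  L4: {a} / {p}
  L5: {i,k,p} / ∅
  L6: {a,k,p} / ∅
  L7: {a} / {p}

Liveness:
  live L0: ∅→∅
  live L1: ∅→{p}
  live L2: {p}→{p}
  live L3: ∅→∅
  live L4: {p}→∅
  live L5: ∅→{p}
  live L6: ∅→{p}
  live L7: {p}→∅

Conflict graph:
  a↔{p}
  i↔{k,p}
  k↔{i,p}
  p↔{a,i,k}

Chromatic number:
  clique {i,k,p} ⇒ need ≥ 3
  assign a→c1 i→c1 k→c2 p→c0 — no edge inside a register ⇒ χ ≤ 3
  χ = 3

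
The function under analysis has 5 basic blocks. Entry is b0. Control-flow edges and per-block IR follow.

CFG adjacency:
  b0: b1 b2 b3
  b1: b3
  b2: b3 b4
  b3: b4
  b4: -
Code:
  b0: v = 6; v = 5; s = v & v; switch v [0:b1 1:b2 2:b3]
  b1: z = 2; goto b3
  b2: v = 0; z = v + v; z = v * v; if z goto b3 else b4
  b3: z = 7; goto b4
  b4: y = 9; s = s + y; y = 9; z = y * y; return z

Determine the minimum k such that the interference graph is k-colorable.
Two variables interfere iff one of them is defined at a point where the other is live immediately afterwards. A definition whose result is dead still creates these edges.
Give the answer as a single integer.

Block summaries:
  b0: def={s,v} ue=∅
  b1: def={z} ue=∅
  b2: def={v,z} ue=∅
  b3: def={z} ue=∅
  b4: def={s,y,z} ue={s}

Liveness:
  live b0: ∅→{s}
  live b1: {s}→{s}
  live b2: {s}→{s}
  live b3: {s}→{s}
  live b4: {s}→∅

Interference:
  s: {v,y,z}
  v: {s,z}
  y: {s}
  z: {s,v}

Registers:
  lower bound: {s,v,z} mutually conflict ⇒ χ ≥ 3
  assign s→c0 v→c1 y→c1 z→c2 — no edge inside a register ⇒ χ ≤ 3
  χ = 3

Answer: 3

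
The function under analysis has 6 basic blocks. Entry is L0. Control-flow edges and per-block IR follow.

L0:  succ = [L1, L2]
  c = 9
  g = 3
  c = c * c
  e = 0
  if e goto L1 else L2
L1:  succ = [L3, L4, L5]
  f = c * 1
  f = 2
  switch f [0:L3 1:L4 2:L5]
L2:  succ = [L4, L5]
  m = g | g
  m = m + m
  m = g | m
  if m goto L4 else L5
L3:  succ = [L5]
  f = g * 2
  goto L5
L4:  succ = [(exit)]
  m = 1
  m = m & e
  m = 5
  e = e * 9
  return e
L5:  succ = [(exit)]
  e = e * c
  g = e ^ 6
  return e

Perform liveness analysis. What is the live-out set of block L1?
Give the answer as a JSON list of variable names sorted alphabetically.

Answer: ["c", "e", "g"]

Working:
Block summaries:
  L0 def {c,e,g} use ∅
  L1 def {f} use {c}
  L2 def {m} use {g}
  L3 def {f} use {g}
  L4 def {e,m} use {e}
  L5 def {e,g} use {c,e}

Liveness:
  L0: in=∅ out={c,e,g}
  L1: in={c,e,g} out={c,e,g}
  L2: in={c,e,g} out={c,e}
  L3: in={c,e,g} out={c,e}
  L4: in={e} out=∅
  L5: in={c,e} out=∅

live-out(L1) = ["c", "e", "g"]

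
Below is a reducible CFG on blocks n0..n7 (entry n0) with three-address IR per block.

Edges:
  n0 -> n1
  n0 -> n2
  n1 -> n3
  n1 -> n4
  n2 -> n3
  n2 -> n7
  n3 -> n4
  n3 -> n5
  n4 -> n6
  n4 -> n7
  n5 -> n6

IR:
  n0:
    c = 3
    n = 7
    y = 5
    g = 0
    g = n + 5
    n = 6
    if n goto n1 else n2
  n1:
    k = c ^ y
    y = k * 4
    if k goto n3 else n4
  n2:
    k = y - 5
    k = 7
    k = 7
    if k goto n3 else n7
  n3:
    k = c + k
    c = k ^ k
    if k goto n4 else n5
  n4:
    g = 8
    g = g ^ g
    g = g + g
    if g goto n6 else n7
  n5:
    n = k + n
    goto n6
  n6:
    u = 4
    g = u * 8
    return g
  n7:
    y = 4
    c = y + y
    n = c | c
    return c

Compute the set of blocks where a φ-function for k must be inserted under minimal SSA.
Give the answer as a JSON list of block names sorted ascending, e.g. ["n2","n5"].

Answer: ["n3", "n4", "n6", "n7"]

Derivation:
idom tree: n1←n0 n2←n0 n3←n0 n4←n0 n5←n3 n6←n0 n7←n0
Dom at joins:
  n3: preds {n1,n2}: {n0,n1} ∩ {n0,n2} = {n0}; idom=n0
  n4: preds {n1,n3}: {n0,n1} ∩ {n0,n3} = {n0}; idom=n0
  n6: preds {n4,n5}: {n0,n4} ∩ {n0,n3,n5} = {n0}; idom=n0
  n7: preds {n2,n4}: {n0,n2} ∩ {n0,n4} = {n0}; idom=n0

DF walk-up:
  join n3 pred n1: n1 stop@n0
  join n3 pred n2: n2 stop@n0
  join n4 pred n1: n1 stop@n0
  join n4 pred n3: n3 stop@n0
  join n6 pred n4: n4 stop@n0
  join n6 pred n5: n5→n3 stop@n0
  join n7 pred n2: n2 stop@n0
  join n7 pred n4: n4 stop@n0
  n0 → ∅
  n1 → {n3,n4}
  n2 → {n3,n7}
  n3 → {n4,n6}
  n4 → {n6,n7}
  n5 → {n6}
  n6 → ∅
  n7 → ∅

φ for k: defs {n1,n2,n3}
  DF⁺ = {n3,n4,n6,n7}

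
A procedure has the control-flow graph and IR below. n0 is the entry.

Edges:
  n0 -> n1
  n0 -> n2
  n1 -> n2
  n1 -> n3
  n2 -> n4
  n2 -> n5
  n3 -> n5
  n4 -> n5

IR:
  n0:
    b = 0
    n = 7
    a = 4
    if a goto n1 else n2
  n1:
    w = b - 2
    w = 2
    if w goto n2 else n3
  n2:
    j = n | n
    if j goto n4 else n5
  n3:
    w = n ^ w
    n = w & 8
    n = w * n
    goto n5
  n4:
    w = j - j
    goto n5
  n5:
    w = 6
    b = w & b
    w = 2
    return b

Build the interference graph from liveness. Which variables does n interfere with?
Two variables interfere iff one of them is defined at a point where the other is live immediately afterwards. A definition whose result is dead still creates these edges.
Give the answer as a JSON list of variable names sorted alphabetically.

Answer: ["a", "b", "w"]

Working:
Block summaries:
  n0: {a,b,n} / ∅
  n1: {w} / {b}
  n2: {j} / {n}
  n3: {n,w} / {n,w}
  n4: {w} / {j}
  n5: {b,w} / {b}

Live sets:
  n0: in=∅ out={b,n}
  n1: in={b,n} out={b,n,w}
  n2: in={b,n} out={b,j}
  n3: in={b,n,w} out={b}
  n4: in={b,j} out={b}
  n5: in={b} out=∅

Interference:
  a: {b,n}
  b: {a,j,n,w}
  j: {b}
  n: {a,b,w}
  w: {b,n}

N(n) = ["a", "b", "w"]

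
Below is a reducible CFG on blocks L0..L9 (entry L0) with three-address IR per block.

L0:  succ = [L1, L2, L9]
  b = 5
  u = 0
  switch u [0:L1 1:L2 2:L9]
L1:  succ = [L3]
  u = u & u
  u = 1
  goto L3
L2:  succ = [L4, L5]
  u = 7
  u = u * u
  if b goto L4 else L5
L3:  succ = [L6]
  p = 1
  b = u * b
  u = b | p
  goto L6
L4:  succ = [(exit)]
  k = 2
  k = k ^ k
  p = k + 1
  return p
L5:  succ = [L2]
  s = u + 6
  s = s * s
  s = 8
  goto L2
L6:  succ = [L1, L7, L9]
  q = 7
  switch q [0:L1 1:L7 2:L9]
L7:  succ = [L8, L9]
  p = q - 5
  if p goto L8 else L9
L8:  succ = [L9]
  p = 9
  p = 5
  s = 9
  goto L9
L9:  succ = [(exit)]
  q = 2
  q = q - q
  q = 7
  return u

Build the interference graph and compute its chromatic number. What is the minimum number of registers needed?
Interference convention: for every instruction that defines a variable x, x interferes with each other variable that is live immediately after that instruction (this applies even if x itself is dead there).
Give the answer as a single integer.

Answer: 3

Working:
Per-block:
  L0 def {b,u} use ∅
  L1 def {u} use {u}
  L2 def {u} use {b}
  L3 def {b,p,u} use {b,u}
  L4 def {k,p} use ∅
  L5 def {s} use {u}
  L6 def {q} use ∅
  L7 def {p} use {q}
  L8 def {p,s} use ∅
  L9 def {q} use {u}

Backward fixpoint:
  L0: in=∅ out={b,u}
  L1: in={b,u} out={b,u}
  L2: in={b} out={b,u}
  L3: in={b,u} out={b,u}
  L4: in=∅ out=∅
  L5: in={b,u} out={b}
  L6: in={b,u} out={b,q,u}
  L7: in={q,u} out={u}
  L8: in={u} out={u}
  L9: in={u} out=∅

Interfere edges:
  b — {p,q,s,u}
  k — ∅
  p — {b,u}
  q — {b,u}
  s — {b,u}
  u — {b,p,q,s}

Colouring:
  {b,p,u} pairwise interfere (3-clique) ⇒ χ ≥ 3
  assign b→r0 k→r0 p→r2 q→r2 s→r2 u→r1 — no edge inside a register ⇒ χ ≤ 3
  χ = 3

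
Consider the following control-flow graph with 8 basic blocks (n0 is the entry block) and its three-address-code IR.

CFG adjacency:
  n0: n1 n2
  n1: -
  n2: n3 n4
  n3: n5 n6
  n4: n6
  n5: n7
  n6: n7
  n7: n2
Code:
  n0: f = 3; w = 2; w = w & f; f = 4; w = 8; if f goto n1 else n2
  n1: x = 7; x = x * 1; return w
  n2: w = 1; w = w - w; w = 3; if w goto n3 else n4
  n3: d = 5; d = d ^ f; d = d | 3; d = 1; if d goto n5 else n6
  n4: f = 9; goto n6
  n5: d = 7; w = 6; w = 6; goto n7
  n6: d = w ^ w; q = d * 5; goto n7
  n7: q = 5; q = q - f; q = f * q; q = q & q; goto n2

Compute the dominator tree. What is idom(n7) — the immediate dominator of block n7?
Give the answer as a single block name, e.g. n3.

Answer: n2

Analysis:
idom tree: n1←n0 n2←n0 n3←n2 n4←n2 n5←n3 n6←n2 n7←n2
Dom∩ at merges:
  n2: preds {n0,n7}: {n0} ∩ {n0,n2,n7} = {n0}; idom=n0
  n6: preds {n3,n4}: {n0,n2,n3} ∩ {n0,n2,n4} = {n0,n2}; idom=n2
  n7: preds {n5,n6}: {n0,n2,n3,n5} ∩ {n0,n2,n6} = {n0,n2}; idom=n2

idom(n7) = n2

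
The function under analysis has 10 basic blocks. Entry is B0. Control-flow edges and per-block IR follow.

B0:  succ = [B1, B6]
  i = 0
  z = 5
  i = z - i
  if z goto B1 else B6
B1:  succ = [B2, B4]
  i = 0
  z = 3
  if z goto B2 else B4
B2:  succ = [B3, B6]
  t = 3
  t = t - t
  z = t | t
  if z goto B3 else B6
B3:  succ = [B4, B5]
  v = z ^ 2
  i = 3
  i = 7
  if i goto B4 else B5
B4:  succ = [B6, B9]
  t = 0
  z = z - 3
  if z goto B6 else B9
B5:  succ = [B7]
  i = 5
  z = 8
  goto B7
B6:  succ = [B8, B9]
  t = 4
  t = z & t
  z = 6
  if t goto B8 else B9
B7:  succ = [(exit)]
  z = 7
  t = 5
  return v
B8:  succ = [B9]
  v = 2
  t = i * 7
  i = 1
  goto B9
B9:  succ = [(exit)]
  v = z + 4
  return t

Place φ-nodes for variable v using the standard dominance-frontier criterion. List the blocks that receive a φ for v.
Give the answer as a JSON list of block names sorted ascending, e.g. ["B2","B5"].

idom tree: B1←B0 B2←B1 B3←B2 B4←B1 B5←B3 B6←B0 B7←B5 B8←B6 B9←B0
Dom at joins:
  B4: preds {B1,B3}: {B0,B1} ∩ {B0,B1,B2,B3} = {B0,B1}; idom=B1
  B6: preds {B0,B2,B4}: {B0} ∩ {B0,B1,B2} ∩ {B0,B1,B4} = {B0}; idom=B0
  B9: preds {B4,B6,B8}: {B0,B1,B4} ∩ {B0,B6} ∩ {B0,B6,B8} = {B0}; idom=B0

Frontier:
  B4←B1: walk · to B1
  B4←B3: walk B3→B2 to B1
  B6←B0: walk · to B0
  B6←B2: walk B2→B1 to B0
  B6←B4: walk B4→B1 to B0
  B9←B4: walk B4→B1 to B0
  B9←B6: walk B6 to B0
  B9←B8: walk B8→B6 to B0
  B0: DF=∅
  B1: DF={B6,B9}
  B2: DF={B4,B6}
  B3: DF={B4}
  B4: DF={B6,B9}
  B5: DF=∅
  B6: DF={B9}
  B7: DF=∅
  B8: DF={B9}
  B9: DF=∅

φ for v: defs {B3,B8,B9}
  DF⁺ = {B4,B6,B9}

Answer: ["B4", "B6", "B9"]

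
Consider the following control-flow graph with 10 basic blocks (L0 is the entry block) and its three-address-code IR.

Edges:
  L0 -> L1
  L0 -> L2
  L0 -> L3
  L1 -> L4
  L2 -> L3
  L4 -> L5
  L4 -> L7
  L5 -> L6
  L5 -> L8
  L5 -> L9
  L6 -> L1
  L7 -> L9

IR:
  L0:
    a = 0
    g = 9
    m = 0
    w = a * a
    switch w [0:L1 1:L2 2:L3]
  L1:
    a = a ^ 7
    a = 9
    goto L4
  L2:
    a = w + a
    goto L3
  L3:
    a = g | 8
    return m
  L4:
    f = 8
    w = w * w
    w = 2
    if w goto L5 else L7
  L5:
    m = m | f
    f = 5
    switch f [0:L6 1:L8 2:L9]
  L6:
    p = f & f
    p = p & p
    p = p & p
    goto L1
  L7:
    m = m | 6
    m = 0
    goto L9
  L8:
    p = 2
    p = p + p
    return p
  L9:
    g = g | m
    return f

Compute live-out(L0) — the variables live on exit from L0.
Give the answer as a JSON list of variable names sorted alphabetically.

def/use:
  L0: {a,g,m,w} / ∅
  L1: {a} / {a}
  L2: {a} / {a,w}
  L3: {a} / {g,m}
  L4: {f,w} / {w}
  L5: {f,m} / {f,m}
  L6: {p} / {f}
  L7: {m} / {m}
  L8: {p} / ∅
  L9: {g} / {f,g,m}

Live sets:
  L0 li=∅ lo={a,g,m,w}
  L1 li={a,g,m,w} lo={a,g,m,w}
  L2 li={a,g,m,w} lo={g,m}
  L3 li={g,m} lo=∅
  L4 li={a,g,m,w} lo={a,f,g,m,w}
  L5 li={a,f,g,m,w} lo={a,f,g,m,w}
  L6 li={a,f,g,m,w} lo={a,g,m,w}
  L7 li={f,g,m} lo={f,g,m}
  L8 li=∅ lo=∅
  L9 li={f,g,m} lo=∅

live-out(L0) = ["a", "g", "m", "w"]

Answer: ["a", "g", "m", "w"]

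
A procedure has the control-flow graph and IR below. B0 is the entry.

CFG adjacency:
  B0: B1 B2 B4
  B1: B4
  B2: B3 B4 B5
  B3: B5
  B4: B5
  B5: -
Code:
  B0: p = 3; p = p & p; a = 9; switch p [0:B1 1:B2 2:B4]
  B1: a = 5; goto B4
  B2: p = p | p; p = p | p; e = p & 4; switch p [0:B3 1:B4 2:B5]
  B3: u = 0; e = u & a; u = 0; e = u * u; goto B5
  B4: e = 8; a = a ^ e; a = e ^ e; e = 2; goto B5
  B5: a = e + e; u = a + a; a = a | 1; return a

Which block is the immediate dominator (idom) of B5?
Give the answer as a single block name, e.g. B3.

Answer: B0

Derivation:
idom tree: B1←B0 B2←B0 B3←B2 B4←B0 B5←B0
Dom at joins:
  B4: preds {B0,B1,B2}: {B0} ∩ {B0,B1} ∩ {B0,B2} = {B0}; idom=B0
  B5: preds {B2,B3,B4}: {B0,B2} ∩ {B0,B2,B3} ∩ {B0,B4} = {B0}; idom=B0

idom(B5) = B0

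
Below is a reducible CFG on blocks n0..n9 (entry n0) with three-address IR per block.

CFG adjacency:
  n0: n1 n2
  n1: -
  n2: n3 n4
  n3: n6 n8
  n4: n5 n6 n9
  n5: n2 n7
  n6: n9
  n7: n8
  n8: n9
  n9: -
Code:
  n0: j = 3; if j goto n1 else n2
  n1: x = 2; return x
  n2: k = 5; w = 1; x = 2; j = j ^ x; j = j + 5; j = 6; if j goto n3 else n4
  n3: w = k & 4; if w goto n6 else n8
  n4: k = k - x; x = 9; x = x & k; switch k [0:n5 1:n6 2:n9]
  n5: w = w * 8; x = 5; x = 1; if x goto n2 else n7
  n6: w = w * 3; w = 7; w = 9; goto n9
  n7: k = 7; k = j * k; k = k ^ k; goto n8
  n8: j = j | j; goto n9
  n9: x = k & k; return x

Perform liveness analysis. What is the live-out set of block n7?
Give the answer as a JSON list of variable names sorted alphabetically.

Answer: ["j", "k"]

Analysis:
Block summaries:
  n0 def {j} use ∅
  n1 def {x} use ∅
  n2 def {j,k,w,x} use {j}
  n3 def {w} use {k}
  n4 def {k,x} use {k,x}
  n5 def {w,x} use {w}
  n6 def {w} use {w}
  n7 def {k} use {j}
  n8 def {j} use {j}
  n9 def {x} use {k}

Backward fixpoint:
  n0: in=∅ out={j}
  n1: in=∅ out=∅
  n2: in={j} out={j,k,w,x}
  n3: in={j,k} out={j,k,w}
  n4: in={j,k,w,x} out={j,k,w}
  n5: in={j,w} out={j}
  n6: in={k,w} out={k}
  n7: in={j} out={j,k}
  n8: in={j,k} out={k}
  n9: in={k} out=∅

live-out(n7) = ["j", "k"]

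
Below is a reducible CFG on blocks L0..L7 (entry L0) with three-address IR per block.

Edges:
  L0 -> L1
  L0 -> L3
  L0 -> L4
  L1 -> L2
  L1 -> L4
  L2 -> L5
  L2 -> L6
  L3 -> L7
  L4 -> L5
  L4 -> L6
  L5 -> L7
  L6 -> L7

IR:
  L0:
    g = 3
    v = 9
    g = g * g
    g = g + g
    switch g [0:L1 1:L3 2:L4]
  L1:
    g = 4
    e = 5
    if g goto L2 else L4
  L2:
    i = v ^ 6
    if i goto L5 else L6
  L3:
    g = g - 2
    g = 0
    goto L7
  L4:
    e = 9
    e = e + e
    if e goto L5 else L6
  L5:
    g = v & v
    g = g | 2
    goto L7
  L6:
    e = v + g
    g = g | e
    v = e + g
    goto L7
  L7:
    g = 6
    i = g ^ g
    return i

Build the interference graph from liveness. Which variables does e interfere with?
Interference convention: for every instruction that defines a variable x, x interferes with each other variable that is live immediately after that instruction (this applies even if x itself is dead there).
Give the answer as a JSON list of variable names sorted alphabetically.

Per-block:
  L0 def {g,v} use ∅
  L1 def {e,g} use ∅
  L2 def {i} use {v}
  L3 def {g} use {g}
  L4 def {e} use ∅
  L5 def {g} use {v}
  L6 def {e,g,v} use {g,v}
  L7 def {g,i} use ∅

Live sets:
  L0 li=∅ lo={g,v}
  L1 li={v} lo={g,v}
  L2 li={g,v} lo={g,v}
  L3 li={g} lo=∅
  L4 li={g,v} lo={g,v}
  L5 li={v} lo=∅
  L6 li={g,v} lo=∅
  L7 li=∅ lo=∅

Interference:
  e↔{g,v}
  g↔{e,i,v}
  i↔{g,v}
  v↔{e,g,i}

N(e) = ["g", "v"]

Answer: ["g", "v"]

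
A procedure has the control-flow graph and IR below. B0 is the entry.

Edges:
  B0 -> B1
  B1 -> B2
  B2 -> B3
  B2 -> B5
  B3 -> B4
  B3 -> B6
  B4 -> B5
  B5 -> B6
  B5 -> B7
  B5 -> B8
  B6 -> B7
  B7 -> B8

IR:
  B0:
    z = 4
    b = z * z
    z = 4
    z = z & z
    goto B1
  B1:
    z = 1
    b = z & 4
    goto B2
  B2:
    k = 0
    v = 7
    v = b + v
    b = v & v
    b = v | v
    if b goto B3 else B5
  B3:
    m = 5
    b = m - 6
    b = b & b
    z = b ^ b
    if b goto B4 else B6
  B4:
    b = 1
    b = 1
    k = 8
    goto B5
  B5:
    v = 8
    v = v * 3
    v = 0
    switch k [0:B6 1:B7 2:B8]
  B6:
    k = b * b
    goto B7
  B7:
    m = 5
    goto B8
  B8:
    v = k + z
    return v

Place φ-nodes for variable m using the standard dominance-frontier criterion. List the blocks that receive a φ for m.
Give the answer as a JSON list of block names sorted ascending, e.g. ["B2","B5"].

idom tree: B1←B0 B2←B1 B3←B2 B4←B3 B5←B2 B6←B2 B7←B2 B8←B2
Dom∩ at merges:
  B5: preds {B2,B4}: {B0,B1,B2} ∩ {B0,B1,B2,B3,B4} = {B0,B1,B2}; idom=B2
  B6: preds {B3,B5}: {B0,B1,B2,B3} ∩ {B0,B1,B2,B5} = {B0,B1,B2}; idom=B2
  B7: preds {B5,B6}: {B0,B1,B2,B5} ∩ {B0,B1,B2,B6} = {B0,B1,B2}; idom=B2
  B8: preds {B5,B7}: {B0,B1,B2,B5} ∩ {B0,B1,B2,B7} = {B0,B1,B2}; idom=B2

Frontier:
  join B5 pred B2: · stop@B2
  join B5 pred B4: B4→B3 stop@B2
  join B6 pred B3: B3 stop@B2
  join B6 pred B5: B5 stop@B2
  join B7 pred B5: B5 stop@B2
  join B7 pred B6: B6 stop@B2
  join B8 pred B5: B5 stop@B2
  join B8 pred B7: B7 stop@B2
  DF(B0)=∅
  DF(B1)=∅
  DF(B2)=∅
  DF(B3)={B5,B6}
  DF(B4)={B5}
  DF(B5)={B6,B7,B8}
  DF(B6)={B7}
  DF(B7)={B8}
  DF(B8)=∅

φ for m: defs {B3,B7}
  DF⁺ = {B5,B6,B7,B8}

Answer: ["B5", "B6", "B7", "B8"]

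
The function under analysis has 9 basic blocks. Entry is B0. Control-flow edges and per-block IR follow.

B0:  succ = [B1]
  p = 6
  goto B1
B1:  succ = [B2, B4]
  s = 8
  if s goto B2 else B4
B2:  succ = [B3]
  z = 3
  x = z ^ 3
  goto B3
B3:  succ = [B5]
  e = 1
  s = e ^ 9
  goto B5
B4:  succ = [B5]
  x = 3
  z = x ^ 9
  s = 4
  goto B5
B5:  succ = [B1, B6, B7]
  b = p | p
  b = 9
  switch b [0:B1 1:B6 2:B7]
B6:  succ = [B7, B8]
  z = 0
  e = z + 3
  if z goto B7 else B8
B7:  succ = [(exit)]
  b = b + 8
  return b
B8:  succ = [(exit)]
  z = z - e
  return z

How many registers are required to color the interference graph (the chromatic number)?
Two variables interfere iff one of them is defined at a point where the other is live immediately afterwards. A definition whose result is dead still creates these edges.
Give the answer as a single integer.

Answer: 4

Working:
Per-block:
  B0 def {p} use ∅
  B1 def {s} use ∅
  B2 def {x,z} use ∅
  B3 def {e,s} use ∅
  B4 def {s,x,z} use ∅
  B5 def {b} use {p}
  B6 def {e,z} use ∅
  B7 def {b} use {b}
  B8 def {z} use {e,z}

Liveness:
  live B0: ∅→{p}
  live B1: {p}→{p}
  live B2: {p}→{p}
  live B3: {p}→{p}
  live B4: {p}→{p}
  live B5: {p}→{b,p}
  live B6: {b}→{b,e,z}
  live B7: {b}→∅
  live B8: {e,z}→∅

Interfere edges:
  b: {e,p,z}
  e: {b,p,z}
  p: {b,e,s,x,z}
  s: {p}
  x: {p}
  z: {b,e,p}

Chromatic number:
  {b,e,p,z} pairwise interfere (4-clique) ⇒ χ ≥ 4
  4-colouring: c0={p}  c1={b,s,x}  c2={e}  c3={z}
  χ = 4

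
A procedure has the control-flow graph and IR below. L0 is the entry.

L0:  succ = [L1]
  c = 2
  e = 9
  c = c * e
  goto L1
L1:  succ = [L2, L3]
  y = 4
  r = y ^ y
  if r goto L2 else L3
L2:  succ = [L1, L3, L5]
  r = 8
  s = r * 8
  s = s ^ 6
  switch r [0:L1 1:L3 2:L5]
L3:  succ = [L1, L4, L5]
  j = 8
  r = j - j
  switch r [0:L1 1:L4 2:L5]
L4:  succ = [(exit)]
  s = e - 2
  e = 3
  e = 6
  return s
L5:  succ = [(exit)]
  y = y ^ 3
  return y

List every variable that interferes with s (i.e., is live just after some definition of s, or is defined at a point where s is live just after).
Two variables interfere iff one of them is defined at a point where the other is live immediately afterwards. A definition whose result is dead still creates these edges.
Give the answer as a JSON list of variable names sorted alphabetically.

Answer: ["e", "r", "y"]

Analysis:
Per-block:
  L0: {c,e} / ∅
  L1: {r,y} / ∅
  L2: {r,s} / ∅
  L3: {j,r} / ∅
  L4: {e,s} / {e}
  L5: {y} / {y}

Live sets:
  live L0: ∅→{e}
  live L1: {e}→{e,y}
  live L2: {e,y}→{e,y}
  live L3: {e,y}→{e,y}
  live L4: {e}→∅
  live L5: {y}→∅

Interfere edges:
  c: {e}
  e: {c,j,r,s,y}
  j: {e,y}
  r: {e,s,y}
  s: {e,r,y}
  y: {e,j,r,s}

N(s) = ["e", "r", "y"]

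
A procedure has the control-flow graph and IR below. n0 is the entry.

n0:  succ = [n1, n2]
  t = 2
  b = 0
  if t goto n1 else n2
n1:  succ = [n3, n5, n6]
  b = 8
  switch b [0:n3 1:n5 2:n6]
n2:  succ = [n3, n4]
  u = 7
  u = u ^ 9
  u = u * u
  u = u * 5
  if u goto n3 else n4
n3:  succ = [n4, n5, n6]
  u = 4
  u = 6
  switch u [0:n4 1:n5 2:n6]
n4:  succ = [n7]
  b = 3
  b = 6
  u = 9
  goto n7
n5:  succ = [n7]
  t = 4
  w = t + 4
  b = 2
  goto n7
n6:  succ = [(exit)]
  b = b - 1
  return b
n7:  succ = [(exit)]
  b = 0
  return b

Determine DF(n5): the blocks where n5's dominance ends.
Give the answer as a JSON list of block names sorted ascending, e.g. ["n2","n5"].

Answer: ["n7"]

Derivation:
idom tree: n1←n0 n2←n0 n3←n0 n4←n0 n5←n0 n6←n0 n7←n0
Dom∩ at merges:
  n3: preds {n1,n2}: {n0,n1} ∩ {n0,n2} = {n0}; idom=n0
  n4: preds {n2,n3}: {n0,n2} ∩ {n0,n3} = {n0}; idom=n0
  n5: preds {n1,n3}: {n0,n1} ∩ {n0,n3} = {n0}; idom=n0
  n6: preds {n1,n3}: {n0,n1} ∩ {n0,n3} = {n0}; idom=n0
  n7: preds {n4,n5}: {n0,n4} ∩ {n0,n5} = {n0}; idom=n0

DF derivation:
  join n3 pred n1: n1 stop@n0
  join n3 pred n2: n2 stop@n0
  join n4 pred n2: n2 stop@n0
  join n4 pred n3: n3 stop@n0
  join n5 pred n1: n1 stop@n0
  join n5 pred n3: n3 stop@n0
  join n6 pred n1: n1 stop@n0
  join n6 pred n3: n3 stop@n0
  join n7 pred n4: n4 stop@n0
  join n7 pred n5: n5 stop@n0
  n0 → ∅
  n1 → {n3,n5,n6}
  n2 → {n3,n4}
  n3 → {n4,n5,n6}
  n4 → {n7}
  n5 → {n7}
  n6 → ∅
  n7 → ∅

DF(n5) = ["n7"]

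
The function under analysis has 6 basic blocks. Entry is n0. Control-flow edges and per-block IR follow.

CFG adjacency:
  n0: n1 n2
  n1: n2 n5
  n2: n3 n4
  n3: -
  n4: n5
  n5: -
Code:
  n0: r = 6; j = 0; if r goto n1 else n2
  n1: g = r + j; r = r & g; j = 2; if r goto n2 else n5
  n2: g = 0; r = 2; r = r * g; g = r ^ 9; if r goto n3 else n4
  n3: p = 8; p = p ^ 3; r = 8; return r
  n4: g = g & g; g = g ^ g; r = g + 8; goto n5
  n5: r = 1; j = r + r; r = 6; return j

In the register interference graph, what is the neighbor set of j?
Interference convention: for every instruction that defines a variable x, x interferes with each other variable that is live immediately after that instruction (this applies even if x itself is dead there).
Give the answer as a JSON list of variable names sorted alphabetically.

Answer: ["r"]

Analysis:
def/use:
  n0 def {j,r} use ∅
  n1 def {g,j,r} use {j,r}
  n2 def {g,r} use ∅
  n3 def {p,r} use ∅
  n4 def {g,r} use {g}
  n5 def {j,r} use ∅

Backward fixpoint:
  n0 li=∅ lo={j,r}
  n1 li={j,r} lo=∅
  n2 li=∅ lo={g}
  n3 li=∅ lo=∅
  n4 li={g} lo=∅
  n5 li=∅ lo=∅

Interfere edges:
  g↔{r}
  j↔{r}
  p↔∅
  r↔{g,j}

N(j) = ["r"]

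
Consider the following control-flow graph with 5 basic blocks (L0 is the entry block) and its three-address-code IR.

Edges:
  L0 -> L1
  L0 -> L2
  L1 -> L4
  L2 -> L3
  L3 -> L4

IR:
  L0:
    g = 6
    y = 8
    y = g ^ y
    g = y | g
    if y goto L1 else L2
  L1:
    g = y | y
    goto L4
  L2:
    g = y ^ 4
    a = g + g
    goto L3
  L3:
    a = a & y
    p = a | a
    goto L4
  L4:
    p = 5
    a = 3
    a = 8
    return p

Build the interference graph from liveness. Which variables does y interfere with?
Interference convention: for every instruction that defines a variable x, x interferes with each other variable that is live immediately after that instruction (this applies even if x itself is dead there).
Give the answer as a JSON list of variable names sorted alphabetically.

Answer: ["a", "g"]

Derivation:
Block summaries:
  L0: def={g,y} ue=∅
  L1: def={g} ue={y}
  L2: def={a,g} ue={y}
  L3: def={a,p} ue={a,y}
  L4: def={a,p} ue=∅

Backward fixpoint:
  L0 li=∅ lo={y}
  L1 li={y} lo=∅
  L2 li={y} lo={a,y}
  L3 li={a,y} lo=∅
  L4 li=∅ lo=∅

Interfere edges:
  a — {p,y}
  g — {y}
  p — {a}
  y — {a,g}

N(y) = ["a", "g"]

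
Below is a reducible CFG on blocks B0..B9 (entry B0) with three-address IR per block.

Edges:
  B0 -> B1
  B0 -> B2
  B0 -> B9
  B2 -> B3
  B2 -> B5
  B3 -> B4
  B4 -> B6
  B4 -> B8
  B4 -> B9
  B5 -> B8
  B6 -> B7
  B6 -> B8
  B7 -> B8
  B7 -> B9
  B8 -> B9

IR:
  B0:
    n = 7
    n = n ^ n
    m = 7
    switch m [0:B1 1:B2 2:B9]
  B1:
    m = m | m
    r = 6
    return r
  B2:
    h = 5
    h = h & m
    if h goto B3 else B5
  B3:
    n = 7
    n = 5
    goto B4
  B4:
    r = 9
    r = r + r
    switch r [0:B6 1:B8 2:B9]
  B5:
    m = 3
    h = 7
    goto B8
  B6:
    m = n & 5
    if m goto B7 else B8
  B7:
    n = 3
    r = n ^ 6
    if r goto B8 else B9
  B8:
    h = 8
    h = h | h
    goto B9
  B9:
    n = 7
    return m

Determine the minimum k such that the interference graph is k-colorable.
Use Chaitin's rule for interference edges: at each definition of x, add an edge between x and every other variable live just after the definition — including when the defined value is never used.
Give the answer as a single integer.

Per-block:
  B0: def={m,n} ue=∅
  B1: def={m,r} ue={m}
  B2: def={h} ue={m}
  B3: def={n} ue=∅
  B4: def={r} ue=∅
  B5: def={h,m} ue=∅
  B6: def={m} ue={n}
  B7: def={n,r} ue=∅
  B8: def={h} ue=∅
  B9: def={n} ue={m}

Backward fixpoint:
  B0: in=∅ out={m}
  B1: in={m} out=∅
  B2: in={m} out={m}
  B3: in={m} out={m,n}
  B4: in={m,n} out={m,n}
  B5: in=∅ out={m}
  B6: in={n} out={m}
  B7: in={m} out={m}
  B8: in={m} out={m}
  B9: in={m} out=∅

Interfere edges:
  h↔{m}
  m↔{h,n,r}
  n↔{m,r}
  r↔{m,n}

Chromatic number:
  lower bound: {m,n,r} mutually conflict ⇒ χ ≥ 3
  3-colouring: r0={m}  r1={h,n}  r2={r}
  χ = 3

Answer: 3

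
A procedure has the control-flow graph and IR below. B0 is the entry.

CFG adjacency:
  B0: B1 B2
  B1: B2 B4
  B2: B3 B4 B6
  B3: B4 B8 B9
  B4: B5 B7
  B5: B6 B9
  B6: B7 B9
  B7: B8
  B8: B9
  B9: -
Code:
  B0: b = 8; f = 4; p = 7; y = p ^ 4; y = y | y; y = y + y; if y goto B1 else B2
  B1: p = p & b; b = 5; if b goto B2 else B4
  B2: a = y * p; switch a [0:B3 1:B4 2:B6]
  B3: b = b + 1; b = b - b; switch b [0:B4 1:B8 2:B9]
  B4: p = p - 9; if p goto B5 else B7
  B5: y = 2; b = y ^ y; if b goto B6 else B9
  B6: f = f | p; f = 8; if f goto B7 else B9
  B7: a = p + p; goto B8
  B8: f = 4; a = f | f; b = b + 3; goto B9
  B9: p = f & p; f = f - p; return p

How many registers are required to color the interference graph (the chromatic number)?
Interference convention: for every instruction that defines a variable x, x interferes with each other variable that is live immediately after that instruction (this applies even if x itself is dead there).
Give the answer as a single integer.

Block summaries:
  B0: {b,f,p,y} / ∅
  B1: {b,p} / {b,p}
  B2: {a} / {p,y}
  B3: {b} / {b}
  B4: {p} / {p}
  B5: {b,y} / ∅
  B6: {f} / {f,p}
  B7: {a} / {p}
  B8: {a,b,f} / {b}
  B9: {f,p} / {f,p}

Liveness:
  B0 li=∅ lo={b,f,p,y}
  B1 li={b,f,p,y} lo={b,f,p,y}
  B2 li={b,f,p,y} lo={b,f,p}
  B3 li={b,f,p} lo={b,f,p}
  B4 li={b,f,p} lo={b,f,p}
  B5 li={f,p} lo={b,f,p}
  B6 li={b,f,p} lo={b,f,p}
  B7 li={b,p} lo={b,p}
  B8 li={b,p} lo={f,p}
  B9 li={f,p} lo=∅

Interfere edges:
  a: {b,f,p}
  b: {a,f,p,y}
  f: {a,b,p,y}
  p: {a,b,f,y}
  y: {b,f,p}

Registers:
  clique {a,b,f,p} ⇒ need ≥ 4
  assign a→c3 b→c0 f→c1 p→c2 y→c3 — no edge inside a register ⇒ χ ≤ 4
  χ = 4

Answer: 4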